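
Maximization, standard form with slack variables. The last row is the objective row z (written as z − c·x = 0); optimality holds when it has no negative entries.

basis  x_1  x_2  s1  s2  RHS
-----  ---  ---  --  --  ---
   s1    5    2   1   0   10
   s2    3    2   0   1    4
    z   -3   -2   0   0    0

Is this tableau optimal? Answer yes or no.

The z-row has a negative entry -3 in column x_1, so it is not optimal.

no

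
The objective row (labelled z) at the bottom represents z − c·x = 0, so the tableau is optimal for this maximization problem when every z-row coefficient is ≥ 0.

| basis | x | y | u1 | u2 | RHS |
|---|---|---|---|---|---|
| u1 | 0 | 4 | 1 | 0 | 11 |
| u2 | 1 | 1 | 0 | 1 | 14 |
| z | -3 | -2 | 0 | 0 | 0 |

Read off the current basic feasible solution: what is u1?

11

u1 is basic (row 1); its value is the RHS of that row, 11.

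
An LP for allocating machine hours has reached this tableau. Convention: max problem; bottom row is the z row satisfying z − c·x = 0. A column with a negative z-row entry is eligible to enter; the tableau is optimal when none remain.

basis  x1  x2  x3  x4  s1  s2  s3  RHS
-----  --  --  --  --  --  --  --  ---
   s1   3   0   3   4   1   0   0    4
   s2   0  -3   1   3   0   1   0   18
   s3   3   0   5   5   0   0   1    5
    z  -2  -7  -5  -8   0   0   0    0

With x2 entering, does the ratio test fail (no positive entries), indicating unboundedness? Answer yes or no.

yes

Every constraint-row entry in column x2 is ≤ 0, so increasing x2 is unbounded.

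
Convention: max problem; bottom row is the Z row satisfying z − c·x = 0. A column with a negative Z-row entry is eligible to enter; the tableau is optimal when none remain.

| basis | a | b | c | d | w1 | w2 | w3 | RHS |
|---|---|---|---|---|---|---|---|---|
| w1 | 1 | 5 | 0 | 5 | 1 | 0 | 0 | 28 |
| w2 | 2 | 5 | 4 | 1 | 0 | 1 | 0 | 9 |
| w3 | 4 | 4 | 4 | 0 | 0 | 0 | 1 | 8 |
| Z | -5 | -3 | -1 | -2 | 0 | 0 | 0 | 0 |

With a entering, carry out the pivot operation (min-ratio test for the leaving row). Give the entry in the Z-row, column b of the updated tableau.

2

Ratio test on column a — row 1: 28/1 = 28; row 2: 9/2 = 9/2; row 3: 8/4 = 2. Minimum is 2 at row 3 (w3 leaves); pivot element 4.
Divide row 3 by 4; eliminate column a from the other rows.
Z-row update in column b: -3 − (-5)·1 = 2.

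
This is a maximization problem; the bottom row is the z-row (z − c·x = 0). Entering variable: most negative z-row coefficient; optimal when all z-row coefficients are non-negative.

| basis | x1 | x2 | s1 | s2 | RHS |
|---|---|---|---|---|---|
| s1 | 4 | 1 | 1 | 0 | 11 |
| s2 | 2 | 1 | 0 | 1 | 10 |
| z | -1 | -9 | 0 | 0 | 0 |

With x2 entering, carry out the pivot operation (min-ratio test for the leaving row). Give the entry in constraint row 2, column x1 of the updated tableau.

Ratio test on column x2 — row 1: 11/1 = 11; row 2: 10/1 = 10. Minimum is 10 at row 2 (s2 leaves); pivot element 1.
Divide row 2 by 1; eliminate column x2 from the other rows.
In the new row 2, the x1 entry is the old entry divided by the pivot: 2/1 = 2.

2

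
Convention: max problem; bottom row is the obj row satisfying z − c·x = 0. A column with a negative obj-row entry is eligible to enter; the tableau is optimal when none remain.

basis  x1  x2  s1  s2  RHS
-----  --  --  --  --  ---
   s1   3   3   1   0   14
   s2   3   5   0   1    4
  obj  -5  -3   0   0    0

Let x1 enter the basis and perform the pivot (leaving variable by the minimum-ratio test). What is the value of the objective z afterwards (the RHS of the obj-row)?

Ratio test on column x1 — row 1: 14/3 = 14/3; row 2: 4/3 = 4/3. Minimum is 4/3 at row 2 (s2 leaves); pivot element 3.
Pivot on row 2; the obj-row RHS becomes 0 − (-5)·(4/3) = 20/3.

20/3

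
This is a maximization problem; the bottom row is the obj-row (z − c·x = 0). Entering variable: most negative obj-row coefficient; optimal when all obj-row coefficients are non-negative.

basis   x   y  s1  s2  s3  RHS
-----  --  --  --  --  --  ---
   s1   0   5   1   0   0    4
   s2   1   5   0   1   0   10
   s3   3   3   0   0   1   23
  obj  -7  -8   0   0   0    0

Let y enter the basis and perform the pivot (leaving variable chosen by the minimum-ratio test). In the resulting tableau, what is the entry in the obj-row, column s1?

Ratio test on column y — row 1: 4/5 = 4/5; row 2: 10/5 = 2; row 3: 23/3 = 23/3. Minimum is 4/5 at row 1 (s1 leaves); pivot element 5.
Divide row 1 by 5; eliminate column y from the other rows.
obj-row update in column s1: 0 − (-8)·(1/5) = 8/5.

8/5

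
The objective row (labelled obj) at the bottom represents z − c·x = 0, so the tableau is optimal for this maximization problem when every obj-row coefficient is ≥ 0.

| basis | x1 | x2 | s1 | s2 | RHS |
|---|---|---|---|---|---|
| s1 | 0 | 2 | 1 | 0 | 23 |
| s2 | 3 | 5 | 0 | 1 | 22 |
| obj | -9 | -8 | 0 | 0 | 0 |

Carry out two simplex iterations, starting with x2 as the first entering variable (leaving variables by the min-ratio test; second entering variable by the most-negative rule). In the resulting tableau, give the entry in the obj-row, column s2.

Ratio test on column x2 — row 1: 23/2 = 23/2; row 2: 22/5 = 22/5. Minimum is 22/5 at row 2 (s2 leaves); pivot element 5.
Divide row 2 by 5; eliminate column x2 from the other rows.
Second iteration: most negative obj-row entry is -21/5 in column x1, so x1 enters.
Ratio test on column x1 — row 1: entry -6/5 ≤ 0; row 2: (22/5)/(3/5) = 22/3. Minimum is 22/3 at row 2 (x2 leaves); pivot element 3/5.
Divide row 2 by 3/5; eliminate column x1 from the other rows.
After both pivots, the entry at the obj-row, column s2 is 3.

3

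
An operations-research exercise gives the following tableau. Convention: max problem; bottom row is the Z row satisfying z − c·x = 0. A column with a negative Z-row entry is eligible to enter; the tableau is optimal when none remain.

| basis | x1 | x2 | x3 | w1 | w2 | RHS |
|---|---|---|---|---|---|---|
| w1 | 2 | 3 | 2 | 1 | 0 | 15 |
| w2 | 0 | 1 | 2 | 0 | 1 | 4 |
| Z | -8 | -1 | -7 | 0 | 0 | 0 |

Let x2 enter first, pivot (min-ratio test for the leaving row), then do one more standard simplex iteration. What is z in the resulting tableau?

Ratio test on column x2 — row 1: 15/3 = 5; row 2: 4/1 = 4. Minimum is 4 at row 2 (w2 leaves); pivot element 1.
Pivot on row 2; the Z-row RHS becomes 0 − (-1)·4 = 4.
Next entering variable (most negative Z-row entry -8): x1.
Ratio test on column x1 — row 1: 3/2 = 3/2; row 2: entry 0 ≤ 0. Minimum is 3/2 at row 1 (w1 leaves); pivot element 2.
After the second pivot the Z-row RHS is 4 − (-8)·(3/2) = 16.

16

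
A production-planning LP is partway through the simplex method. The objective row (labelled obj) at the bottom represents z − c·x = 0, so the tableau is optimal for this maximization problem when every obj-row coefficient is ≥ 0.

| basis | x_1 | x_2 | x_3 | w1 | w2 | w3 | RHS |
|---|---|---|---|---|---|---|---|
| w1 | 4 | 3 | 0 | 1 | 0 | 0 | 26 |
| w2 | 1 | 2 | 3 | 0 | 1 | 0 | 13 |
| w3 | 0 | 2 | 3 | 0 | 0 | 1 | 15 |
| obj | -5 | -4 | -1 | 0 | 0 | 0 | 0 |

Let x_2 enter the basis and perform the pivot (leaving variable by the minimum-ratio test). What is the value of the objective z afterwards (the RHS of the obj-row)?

26

Ratio test on column x_2 — row 1: 26/3 = 26/3; row 2: 13/2 = 13/2; row 3: 15/2 = 15/2. Minimum is 13/2 at row 2 (w2 leaves); pivot element 2.
Pivot on row 2; the obj-row RHS becomes 0 − (-4)·(13/2) = 26.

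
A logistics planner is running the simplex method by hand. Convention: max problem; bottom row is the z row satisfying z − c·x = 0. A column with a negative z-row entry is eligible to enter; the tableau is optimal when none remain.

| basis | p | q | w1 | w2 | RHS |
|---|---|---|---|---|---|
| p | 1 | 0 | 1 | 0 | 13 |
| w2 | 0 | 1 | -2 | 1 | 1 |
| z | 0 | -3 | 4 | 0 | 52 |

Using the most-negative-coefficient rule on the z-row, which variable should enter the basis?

q

Negative z-row entries: q: -3.
The most negative is -3 in column q, so q enters.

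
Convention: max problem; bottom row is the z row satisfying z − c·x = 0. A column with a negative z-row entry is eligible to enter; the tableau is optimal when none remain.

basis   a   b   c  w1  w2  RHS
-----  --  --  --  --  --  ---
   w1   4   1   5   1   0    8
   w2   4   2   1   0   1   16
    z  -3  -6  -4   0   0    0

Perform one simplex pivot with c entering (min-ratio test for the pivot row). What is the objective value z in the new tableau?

32/5

Ratio test on column c — row 1: 8/5 = 8/5; row 2: 16/1 = 16. Minimum is 8/5 at row 1 (w1 leaves); pivot element 5.
Pivot on row 1; the z-row RHS becomes 0 − (-4)·(8/5) = 32/5.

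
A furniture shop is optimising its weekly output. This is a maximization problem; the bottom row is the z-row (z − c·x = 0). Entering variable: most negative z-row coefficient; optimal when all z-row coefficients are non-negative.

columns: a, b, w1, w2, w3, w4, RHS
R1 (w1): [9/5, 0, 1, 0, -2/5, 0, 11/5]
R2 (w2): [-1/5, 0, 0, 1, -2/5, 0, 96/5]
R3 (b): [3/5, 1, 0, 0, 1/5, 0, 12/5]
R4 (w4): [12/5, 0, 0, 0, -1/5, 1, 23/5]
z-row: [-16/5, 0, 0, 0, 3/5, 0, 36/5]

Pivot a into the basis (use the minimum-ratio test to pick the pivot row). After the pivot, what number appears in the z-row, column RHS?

100/9

Ratio test on column a — row 1: (11/5)/(9/5) = 11/9; row 2: entry -1/5 ≤ 0; row 3: (12/5)/(3/5) = 4; row 4: (23/5)/(12/5) = 23/12. Minimum is 11/9 at row 1 (w1 leaves); pivot element 9/5.
Divide row 1 by 9/5; eliminate column a from the other rows.
z-row update in column RHS: 36/5 − (-16/5)·(11/9) = 100/9.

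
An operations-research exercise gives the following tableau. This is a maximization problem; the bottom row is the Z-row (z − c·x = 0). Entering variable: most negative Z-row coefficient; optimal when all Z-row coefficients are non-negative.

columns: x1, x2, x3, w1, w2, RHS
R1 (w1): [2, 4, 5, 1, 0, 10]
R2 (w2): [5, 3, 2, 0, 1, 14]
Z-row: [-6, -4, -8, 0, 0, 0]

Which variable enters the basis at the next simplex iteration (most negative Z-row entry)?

Negative Z-row entries: x1: -6, x2: -4, x3: -8.
The most negative is -8 in column x3, so x3 enters.

x3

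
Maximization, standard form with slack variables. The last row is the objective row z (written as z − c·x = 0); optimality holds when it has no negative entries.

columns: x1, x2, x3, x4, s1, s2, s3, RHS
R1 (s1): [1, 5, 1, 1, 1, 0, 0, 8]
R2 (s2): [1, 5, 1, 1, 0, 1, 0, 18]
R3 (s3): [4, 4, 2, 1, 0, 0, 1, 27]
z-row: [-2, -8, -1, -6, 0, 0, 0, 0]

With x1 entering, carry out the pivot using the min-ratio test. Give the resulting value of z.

Ratio test on column x1 — row 1: 8/1 = 8; row 2: 18/1 = 18; row 3: 27/4 = 27/4. Minimum is 27/4 at row 3 (s3 leaves); pivot element 4.
Pivot on row 3; the z-row RHS becomes 0 − (-2)·(27/4) = 27/2.

27/2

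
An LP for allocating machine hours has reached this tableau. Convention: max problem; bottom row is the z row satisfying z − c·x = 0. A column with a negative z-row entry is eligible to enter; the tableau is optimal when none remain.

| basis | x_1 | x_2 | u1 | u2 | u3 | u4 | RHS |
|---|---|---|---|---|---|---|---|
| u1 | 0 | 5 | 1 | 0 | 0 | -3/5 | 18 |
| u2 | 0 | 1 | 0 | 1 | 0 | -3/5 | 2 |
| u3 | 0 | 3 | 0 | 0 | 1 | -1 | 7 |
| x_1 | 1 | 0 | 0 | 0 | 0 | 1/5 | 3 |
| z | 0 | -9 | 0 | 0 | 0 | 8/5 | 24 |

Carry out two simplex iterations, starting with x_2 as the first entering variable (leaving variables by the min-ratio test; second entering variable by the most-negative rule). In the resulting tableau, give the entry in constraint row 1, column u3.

Ratio test on column x_2 — row 1: 18/5 = 18/5; row 2: 2/1 = 2; row 3: 7/3 = 7/3; row 4: entry 0 ≤ 0. Minimum is 2 at row 2 (u2 leaves); pivot element 1.
Divide row 2 by 1; eliminate column x_2 from the other rows.
Second iteration: most negative z-row entry is -19/5 in column u4, so u4 enters.
Ratio test on column u4 — row 1: 8/(12/5) = 10/3; row 2: entry -3/5 ≤ 0; row 3: 1/(4/5) = 5/4; row 4: 3/(1/5) = 15. Minimum is 5/4 at row 3 (u3 leaves); pivot element 4/5.
Divide row 3 by 4/5; eliminate column u4 from the other rows.
After both pivots, the entry at constraint row 1, column u3 is -3.

-3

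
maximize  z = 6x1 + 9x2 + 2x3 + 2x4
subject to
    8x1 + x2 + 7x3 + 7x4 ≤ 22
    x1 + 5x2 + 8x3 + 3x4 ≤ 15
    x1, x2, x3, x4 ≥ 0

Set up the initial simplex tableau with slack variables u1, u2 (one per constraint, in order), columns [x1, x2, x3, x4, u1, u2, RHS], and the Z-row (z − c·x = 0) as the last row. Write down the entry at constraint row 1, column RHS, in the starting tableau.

22

The RHS of constraint 1 is b_1 = 22.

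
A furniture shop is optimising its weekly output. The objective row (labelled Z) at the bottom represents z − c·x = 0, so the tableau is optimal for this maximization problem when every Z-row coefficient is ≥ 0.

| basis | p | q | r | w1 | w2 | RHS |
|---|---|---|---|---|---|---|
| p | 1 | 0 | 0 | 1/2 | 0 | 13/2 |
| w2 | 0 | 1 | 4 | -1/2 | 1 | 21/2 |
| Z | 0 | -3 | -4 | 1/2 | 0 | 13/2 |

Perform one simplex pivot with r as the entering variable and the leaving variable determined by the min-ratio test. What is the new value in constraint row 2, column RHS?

Ratio test on column r — row 1: entry 0 ≤ 0; row 2: (21/2)/4 = 21/8. Minimum is 21/8 at row 2 (w2 leaves); pivot element 4.
Divide row 2 by 4; eliminate column r from the other rows.
In the new row 2, the RHS entry is the old entry divided by the pivot: (21/2)/4 = 21/8.

21/8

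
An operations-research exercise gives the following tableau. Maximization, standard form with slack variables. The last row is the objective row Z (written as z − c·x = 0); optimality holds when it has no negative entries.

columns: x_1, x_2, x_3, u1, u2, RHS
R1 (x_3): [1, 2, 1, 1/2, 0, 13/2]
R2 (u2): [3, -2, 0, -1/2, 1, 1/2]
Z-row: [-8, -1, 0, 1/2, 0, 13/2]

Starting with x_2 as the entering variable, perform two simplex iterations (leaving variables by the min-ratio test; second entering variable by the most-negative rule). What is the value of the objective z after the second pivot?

Ratio test on column x_2 — row 1: (13/2)/2 = 13/4; row 2: entry -2 ≤ 0. Minimum is 13/4 at row 1 (x_3 leaves); pivot element 2.
Pivot on row 1; the Z-row RHS becomes 13/2 − (-1)·(13/4) = 39/4.
Next entering variable (most negative Z-row entry -15/2): x_1.
Ratio test on column x_1 — row 1: (13/4)/(1/2) = 13/2; row 2: 7/4 = 7/4. Minimum is 7/4 at row 2 (u2 leaves); pivot element 4.
After the second pivot the Z-row RHS is 39/4 − (-15/2)·(7/4) = 183/8.

183/8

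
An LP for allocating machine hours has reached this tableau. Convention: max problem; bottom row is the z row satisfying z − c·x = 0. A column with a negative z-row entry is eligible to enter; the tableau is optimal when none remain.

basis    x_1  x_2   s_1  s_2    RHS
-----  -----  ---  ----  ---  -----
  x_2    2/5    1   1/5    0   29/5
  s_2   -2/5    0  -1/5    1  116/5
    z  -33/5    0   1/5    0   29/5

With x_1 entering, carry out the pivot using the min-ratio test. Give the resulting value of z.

203/2

Ratio test on column x_1 — row 1: (29/5)/(2/5) = 29/2; row 2: entry -2/5 ≤ 0. Minimum is 29/2 at row 1 (x_2 leaves); pivot element 2/5.
Pivot on row 1; the z-row RHS becomes 29/5 − (-33/5)·(29/2) = 203/2.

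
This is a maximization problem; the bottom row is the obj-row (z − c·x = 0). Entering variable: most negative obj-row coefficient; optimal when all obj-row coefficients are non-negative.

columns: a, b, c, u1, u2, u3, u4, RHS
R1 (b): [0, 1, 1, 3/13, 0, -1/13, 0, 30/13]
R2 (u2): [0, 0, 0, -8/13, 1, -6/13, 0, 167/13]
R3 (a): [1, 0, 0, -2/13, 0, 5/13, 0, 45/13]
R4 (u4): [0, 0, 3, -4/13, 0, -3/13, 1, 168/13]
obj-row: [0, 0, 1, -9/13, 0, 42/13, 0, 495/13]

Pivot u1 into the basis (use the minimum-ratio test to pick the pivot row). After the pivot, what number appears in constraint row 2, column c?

8/3

Ratio test on column u1 — row 1: (30/13)/(3/13) = 10; row 2: entry -8/13 ≤ 0; row 3: entry -2/13 ≤ 0; row 4: entry -4/13 ≤ 0. Minimum is 10 at row 1 (b leaves); pivot element 3/13.
Divide row 1 by 3/13; eliminate column u1 from the other rows.
Row 2 update in column c: 0 − (-8/13)·(13/3) = 8/3.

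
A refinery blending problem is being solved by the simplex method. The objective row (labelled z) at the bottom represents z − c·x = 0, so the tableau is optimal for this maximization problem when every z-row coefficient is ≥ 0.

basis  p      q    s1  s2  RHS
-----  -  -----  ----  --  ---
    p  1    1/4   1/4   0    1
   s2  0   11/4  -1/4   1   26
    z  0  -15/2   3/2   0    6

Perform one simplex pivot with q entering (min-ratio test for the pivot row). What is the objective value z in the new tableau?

Ratio test on column q — row 1: 1/(1/4) = 4; row 2: 26/(11/4) = 104/11. Minimum is 4 at row 1 (p leaves); pivot element 1/4.
Pivot on row 1; the z-row RHS becomes 6 − (-15/2)·4 = 36.

36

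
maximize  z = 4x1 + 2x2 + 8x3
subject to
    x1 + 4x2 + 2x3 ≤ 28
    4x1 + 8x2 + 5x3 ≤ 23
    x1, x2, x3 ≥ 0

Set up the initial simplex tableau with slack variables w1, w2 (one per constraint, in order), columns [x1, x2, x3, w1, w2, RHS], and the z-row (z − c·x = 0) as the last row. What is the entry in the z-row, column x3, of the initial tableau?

The z-row carries the negated objective coefficients: the x3 entry is -8.

-8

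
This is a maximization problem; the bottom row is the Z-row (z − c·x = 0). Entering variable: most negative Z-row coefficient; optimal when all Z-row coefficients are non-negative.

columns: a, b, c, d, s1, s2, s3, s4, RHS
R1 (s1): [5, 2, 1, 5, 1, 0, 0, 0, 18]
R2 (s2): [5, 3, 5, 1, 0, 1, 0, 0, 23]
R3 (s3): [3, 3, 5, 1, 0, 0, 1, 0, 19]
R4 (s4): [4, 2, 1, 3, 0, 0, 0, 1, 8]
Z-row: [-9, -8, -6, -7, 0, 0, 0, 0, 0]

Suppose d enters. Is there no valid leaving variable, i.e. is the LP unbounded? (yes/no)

no

Column d has positive entries in row(s) 1, 2, 3, 4, so the ratio test bounds it — not unbounded.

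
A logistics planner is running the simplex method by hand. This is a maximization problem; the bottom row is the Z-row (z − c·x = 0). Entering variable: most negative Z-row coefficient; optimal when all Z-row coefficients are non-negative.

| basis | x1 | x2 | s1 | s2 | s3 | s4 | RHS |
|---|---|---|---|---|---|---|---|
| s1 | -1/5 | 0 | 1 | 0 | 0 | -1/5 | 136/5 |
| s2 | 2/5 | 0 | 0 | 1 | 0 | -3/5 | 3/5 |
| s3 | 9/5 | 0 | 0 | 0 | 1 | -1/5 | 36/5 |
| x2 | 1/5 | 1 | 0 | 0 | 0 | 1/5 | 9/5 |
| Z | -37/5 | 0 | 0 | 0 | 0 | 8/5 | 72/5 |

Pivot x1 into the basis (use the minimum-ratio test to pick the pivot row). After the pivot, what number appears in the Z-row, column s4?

Ratio test on column x1 — row 1: entry -1/5 ≤ 0; row 2: (3/5)/(2/5) = 3/2; row 3: (36/5)/(9/5) = 4; row 4: (9/5)/(1/5) = 9. Minimum is 3/2 at row 2 (s2 leaves); pivot element 2/5.
Divide row 2 by 2/5; eliminate column x1 from the other rows.
Z-row update in column s4: 8/5 − (-37/5)·(-3/2) = -19/2.

-19/2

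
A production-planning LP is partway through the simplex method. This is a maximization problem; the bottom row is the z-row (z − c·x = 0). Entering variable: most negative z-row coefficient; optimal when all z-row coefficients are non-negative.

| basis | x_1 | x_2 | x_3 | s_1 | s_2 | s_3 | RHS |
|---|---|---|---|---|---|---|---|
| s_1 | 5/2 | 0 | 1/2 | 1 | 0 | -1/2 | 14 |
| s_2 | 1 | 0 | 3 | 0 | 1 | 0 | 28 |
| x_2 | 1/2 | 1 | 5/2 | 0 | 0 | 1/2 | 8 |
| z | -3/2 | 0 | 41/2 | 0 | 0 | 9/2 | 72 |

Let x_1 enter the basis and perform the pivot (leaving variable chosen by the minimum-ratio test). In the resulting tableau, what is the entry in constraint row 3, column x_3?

Ratio test on column x_1 — row 1: 14/(5/2) = 28/5; row 2: 28/1 = 28; row 3: 8/(1/2) = 16. Minimum is 28/5 at row 1 (s_1 leaves); pivot element 5/2.
Divide row 1 by 5/2; eliminate column x_1 from the other rows.
Row 3 update in column x_3: 5/2 − (1/2)·(1/5) = 12/5.

12/5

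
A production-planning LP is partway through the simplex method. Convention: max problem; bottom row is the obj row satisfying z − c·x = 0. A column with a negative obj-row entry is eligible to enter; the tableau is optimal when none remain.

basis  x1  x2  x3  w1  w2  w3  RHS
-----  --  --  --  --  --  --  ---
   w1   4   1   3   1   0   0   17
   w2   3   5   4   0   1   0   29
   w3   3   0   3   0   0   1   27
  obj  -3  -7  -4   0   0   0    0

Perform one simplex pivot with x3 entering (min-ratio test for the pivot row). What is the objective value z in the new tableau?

68/3

Ratio test on column x3 — row 1: 17/3 = 17/3; row 2: 29/4 = 29/4; row 3: 27/3 = 9. Minimum is 17/3 at row 1 (w1 leaves); pivot element 3.
Pivot on row 1; the obj-row RHS becomes 0 − (-4)·(17/3) = 68/3.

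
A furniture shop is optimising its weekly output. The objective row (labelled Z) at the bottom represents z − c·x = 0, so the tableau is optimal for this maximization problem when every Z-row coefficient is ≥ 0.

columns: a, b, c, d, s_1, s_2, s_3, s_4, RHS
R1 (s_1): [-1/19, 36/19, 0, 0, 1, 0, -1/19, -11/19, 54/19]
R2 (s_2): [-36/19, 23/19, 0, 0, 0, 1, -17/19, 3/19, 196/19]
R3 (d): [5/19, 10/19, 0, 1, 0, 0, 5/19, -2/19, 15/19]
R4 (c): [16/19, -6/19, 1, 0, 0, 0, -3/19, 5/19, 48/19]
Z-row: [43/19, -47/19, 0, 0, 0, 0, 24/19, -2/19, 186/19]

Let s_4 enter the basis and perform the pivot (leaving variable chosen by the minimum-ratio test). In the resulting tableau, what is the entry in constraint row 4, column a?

16/5

Ratio test on column s_4 — row 1: entry -11/19 ≤ 0; row 2: (196/19)/(3/19) = 196/3; row 3: entry -2/19 ≤ 0; row 4: (48/19)/(5/19) = 48/5. Minimum is 48/5 at row 4 (c leaves); pivot element 5/19.
Divide row 4 by 5/19; eliminate column s_4 from the other rows.
In the new row 4, the a entry is the old entry divided by the pivot: (16/19)/(5/19) = 16/5.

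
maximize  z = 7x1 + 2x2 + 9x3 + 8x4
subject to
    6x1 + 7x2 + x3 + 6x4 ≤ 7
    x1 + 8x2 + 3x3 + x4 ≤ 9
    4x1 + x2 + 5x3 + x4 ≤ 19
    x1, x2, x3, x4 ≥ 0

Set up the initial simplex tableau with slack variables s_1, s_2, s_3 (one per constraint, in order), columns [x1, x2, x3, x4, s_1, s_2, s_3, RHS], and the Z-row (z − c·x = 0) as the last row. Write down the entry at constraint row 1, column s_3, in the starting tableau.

Slack s_3 belongs to constraint 3; its column is the unit vector e_3, so the entry in row 1 is 0.

0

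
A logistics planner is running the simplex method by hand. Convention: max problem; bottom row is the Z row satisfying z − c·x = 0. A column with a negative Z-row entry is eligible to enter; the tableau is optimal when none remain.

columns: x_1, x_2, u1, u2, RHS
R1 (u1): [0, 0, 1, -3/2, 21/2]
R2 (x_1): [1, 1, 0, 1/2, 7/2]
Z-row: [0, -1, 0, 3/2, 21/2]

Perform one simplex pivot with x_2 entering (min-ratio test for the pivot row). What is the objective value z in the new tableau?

14

Ratio test on column x_2 — row 1: entry 0 ≤ 0; row 2: (7/2)/1 = 7/2. Minimum is 7/2 at row 2 (x_1 leaves); pivot element 1.
Pivot on row 2; the Z-row RHS becomes 21/2 − (-1)·(7/2) = 14.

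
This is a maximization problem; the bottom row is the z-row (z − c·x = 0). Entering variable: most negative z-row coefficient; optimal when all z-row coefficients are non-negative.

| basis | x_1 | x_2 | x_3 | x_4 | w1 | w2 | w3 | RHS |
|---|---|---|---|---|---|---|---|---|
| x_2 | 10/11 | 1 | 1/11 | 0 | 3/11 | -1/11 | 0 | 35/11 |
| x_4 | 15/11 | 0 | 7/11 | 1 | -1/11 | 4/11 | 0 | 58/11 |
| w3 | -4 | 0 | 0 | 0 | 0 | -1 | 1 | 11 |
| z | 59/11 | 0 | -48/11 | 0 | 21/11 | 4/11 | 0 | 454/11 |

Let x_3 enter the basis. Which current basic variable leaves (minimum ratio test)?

x_4

Column x_3 entries and ratios — x_2: (35/11)/(1/11) = 35; x_4: (58/11)/(7/11) = 58/7; w3: 0 ≤ 0, skip.
Smallest ratio is 58/7 in the row of x_4, so x_4 leaves.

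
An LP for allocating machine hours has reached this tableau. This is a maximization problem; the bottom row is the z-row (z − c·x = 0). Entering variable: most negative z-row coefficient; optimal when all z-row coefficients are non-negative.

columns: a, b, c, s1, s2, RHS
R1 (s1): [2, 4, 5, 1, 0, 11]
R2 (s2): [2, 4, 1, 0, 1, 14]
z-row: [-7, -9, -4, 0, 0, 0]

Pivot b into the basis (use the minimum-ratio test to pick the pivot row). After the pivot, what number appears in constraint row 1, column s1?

Ratio test on column b — row 1: 11/4 = 11/4; row 2: 14/4 = 7/2. Minimum is 11/4 at row 1 (s1 leaves); pivot element 4.
Divide row 1 by 4; eliminate column b from the other rows.
In the new row 1, the s1 entry is the old entry divided by the pivot: 1/4 = 1/4.

1/4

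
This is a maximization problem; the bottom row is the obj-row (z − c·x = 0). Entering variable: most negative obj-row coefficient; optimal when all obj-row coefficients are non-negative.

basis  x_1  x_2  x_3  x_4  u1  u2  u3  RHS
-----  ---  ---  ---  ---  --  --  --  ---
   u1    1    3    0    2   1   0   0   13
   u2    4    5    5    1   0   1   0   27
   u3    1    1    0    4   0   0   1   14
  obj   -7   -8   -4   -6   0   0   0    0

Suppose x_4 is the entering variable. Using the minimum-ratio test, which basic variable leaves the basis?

u3

Column x_4 entries and ratios — u1: 13/2 = 13/2; u2: 27/1 = 27; u3: 14/4 = 7/2.
Smallest ratio is 7/2 in the row of u3, so u3 leaves.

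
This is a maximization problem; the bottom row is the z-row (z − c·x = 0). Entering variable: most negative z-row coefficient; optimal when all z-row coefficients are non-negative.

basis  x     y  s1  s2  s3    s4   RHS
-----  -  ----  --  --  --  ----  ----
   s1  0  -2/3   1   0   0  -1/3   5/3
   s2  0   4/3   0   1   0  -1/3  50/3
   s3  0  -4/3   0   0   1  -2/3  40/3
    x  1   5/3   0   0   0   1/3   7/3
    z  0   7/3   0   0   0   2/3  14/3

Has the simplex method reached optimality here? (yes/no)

yes

Every z-row coefficient is ≥ 0, so the tableau is optimal.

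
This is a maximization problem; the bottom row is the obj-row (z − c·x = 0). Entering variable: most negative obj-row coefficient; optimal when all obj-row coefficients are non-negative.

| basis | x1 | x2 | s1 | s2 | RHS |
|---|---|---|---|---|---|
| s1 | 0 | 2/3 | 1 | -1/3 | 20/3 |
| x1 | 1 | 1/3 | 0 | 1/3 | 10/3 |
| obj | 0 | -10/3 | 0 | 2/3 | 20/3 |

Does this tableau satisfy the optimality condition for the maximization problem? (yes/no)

The obj-row has a negative entry -10/3 in column x2, so it is not optimal.

no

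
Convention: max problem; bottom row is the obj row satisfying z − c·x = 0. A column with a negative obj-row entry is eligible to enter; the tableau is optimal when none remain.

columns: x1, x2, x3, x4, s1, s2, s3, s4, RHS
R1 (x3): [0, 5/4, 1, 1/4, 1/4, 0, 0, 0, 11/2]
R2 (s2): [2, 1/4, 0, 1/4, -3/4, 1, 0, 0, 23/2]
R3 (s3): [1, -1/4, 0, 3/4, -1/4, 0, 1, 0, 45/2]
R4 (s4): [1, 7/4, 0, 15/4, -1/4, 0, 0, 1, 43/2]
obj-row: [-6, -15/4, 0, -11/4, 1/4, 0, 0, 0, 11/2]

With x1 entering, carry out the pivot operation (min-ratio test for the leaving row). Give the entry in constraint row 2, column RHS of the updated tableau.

Ratio test on column x1 — row 1: entry 0 ≤ 0; row 2: (23/2)/2 = 23/4; row 3: (45/2)/1 = 45/2; row 4: (43/2)/1 = 43/2. Minimum is 23/4 at row 2 (s2 leaves); pivot element 2.
Divide row 2 by 2; eliminate column x1 from the other rows.
In the new row 2, the RHS entry is the old entry divided by the pivot: (23/2)/2 = 23/4.

23/4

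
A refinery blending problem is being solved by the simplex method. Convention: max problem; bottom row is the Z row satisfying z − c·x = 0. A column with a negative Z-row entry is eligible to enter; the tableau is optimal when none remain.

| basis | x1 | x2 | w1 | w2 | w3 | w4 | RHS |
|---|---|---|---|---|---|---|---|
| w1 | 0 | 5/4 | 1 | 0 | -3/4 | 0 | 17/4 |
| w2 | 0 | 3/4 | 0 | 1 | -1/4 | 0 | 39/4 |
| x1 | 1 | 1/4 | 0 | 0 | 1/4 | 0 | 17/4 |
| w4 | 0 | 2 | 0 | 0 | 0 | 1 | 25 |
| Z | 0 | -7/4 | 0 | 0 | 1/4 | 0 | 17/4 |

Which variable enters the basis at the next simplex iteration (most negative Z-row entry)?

x2

Negative Z-row entries: x2: -7/4.
The most negative is -7/4 in column x2, so x2 enters.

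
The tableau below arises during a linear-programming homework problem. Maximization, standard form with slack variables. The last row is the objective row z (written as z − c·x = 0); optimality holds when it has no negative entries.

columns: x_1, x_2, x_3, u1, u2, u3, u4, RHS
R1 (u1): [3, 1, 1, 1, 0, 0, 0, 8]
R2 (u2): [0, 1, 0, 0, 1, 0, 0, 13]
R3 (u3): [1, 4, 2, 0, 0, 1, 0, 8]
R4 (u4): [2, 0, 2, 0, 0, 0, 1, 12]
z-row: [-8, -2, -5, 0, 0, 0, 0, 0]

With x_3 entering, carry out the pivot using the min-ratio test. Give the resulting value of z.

Ratio test on column x_3 — row 1: 8/1 = 8; row 2: entry 0 ≤ 0; row 3: 8/2 = 4; row 4: 12/2 = 6. Minimum is 4 at row 3 (u3 leaves); pivot element 2.
Pivot on row 3; the z-row RHS becomes 0 − (-5)·4 = 20.

20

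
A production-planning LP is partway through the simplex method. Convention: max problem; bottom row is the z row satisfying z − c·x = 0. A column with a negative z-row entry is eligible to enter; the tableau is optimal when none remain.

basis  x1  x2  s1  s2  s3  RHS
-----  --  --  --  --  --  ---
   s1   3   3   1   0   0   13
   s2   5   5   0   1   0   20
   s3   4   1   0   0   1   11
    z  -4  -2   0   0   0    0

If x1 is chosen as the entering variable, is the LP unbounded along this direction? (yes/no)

no

Column x1 has positive entries in row(s) 1, 2, 3, so the ratio test bounds it — not unbounded.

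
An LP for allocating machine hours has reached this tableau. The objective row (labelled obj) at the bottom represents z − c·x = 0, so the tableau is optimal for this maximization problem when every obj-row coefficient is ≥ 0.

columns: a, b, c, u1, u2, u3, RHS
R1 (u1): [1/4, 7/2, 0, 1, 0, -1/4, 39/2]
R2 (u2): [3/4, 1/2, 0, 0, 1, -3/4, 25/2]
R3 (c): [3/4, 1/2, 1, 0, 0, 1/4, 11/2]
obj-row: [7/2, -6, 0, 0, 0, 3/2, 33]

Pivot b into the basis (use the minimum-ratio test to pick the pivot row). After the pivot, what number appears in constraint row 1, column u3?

Ratio test on column b — row 1: (39/2)/(7/2) = 39/7; row 2: (25/2)/(1/2) = 25; row 3: (11/2)/(1/2) = 11. Minimum is 39/7 at row 1 (u1 leaves); pivot element 7/2.
Divide row 1 by 7/2; eliminate column b from the other rows.
In the new row 1, the u3 entry is the old entry divided by the pivot: (-1/4)/(7/2) = -1/14.

-1/14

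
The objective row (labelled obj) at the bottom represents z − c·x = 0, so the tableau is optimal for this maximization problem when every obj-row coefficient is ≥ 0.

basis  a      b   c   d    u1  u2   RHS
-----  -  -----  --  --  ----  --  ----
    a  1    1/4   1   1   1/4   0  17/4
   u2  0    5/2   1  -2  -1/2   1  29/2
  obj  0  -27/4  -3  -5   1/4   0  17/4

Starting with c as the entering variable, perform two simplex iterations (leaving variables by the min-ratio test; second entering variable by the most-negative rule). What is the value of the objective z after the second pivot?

133/3

Ratio test on column c — row 1: (17/4)/1 = 17/4; row 2: (29/2)/1 = 29/2. Minimum is 17/4 at row 1 (a leaves); pivot element 1.
Pivot on row 1; the obj-row RHS becomes 17/4 − (-3)·(17/4) = 17.
Next entering variable (most negative obj-row entry -6): b.
Ratio test on column b — row 1: (17/4)/(1/4) = 17; row 2: (41/4)/(9/4) = 41/9. Minimum is 41/9 at row 2 (u2 leaves); pivot element 9/4.
After the second pivot the obj-row RHS is 17 − (-6)·(41/9) = 133/3.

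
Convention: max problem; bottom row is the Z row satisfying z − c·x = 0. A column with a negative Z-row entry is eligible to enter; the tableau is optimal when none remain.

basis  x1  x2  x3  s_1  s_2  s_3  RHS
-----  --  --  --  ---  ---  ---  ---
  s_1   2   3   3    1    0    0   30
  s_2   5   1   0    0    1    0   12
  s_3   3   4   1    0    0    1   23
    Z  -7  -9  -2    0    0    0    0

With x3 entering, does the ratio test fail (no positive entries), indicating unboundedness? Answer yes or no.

Column x3 has positive entries in row(s) 1, 3, so the ratio test bounds it — not unbounded.

no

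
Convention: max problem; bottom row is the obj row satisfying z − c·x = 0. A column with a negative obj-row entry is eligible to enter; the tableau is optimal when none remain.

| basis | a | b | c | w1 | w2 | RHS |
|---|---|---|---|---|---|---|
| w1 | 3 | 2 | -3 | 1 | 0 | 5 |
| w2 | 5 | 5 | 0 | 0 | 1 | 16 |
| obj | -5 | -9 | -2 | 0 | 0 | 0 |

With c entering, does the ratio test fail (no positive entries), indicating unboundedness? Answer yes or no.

yes

Every constraint-row entry in column c is ≤ 0, so increasing c is unbounded.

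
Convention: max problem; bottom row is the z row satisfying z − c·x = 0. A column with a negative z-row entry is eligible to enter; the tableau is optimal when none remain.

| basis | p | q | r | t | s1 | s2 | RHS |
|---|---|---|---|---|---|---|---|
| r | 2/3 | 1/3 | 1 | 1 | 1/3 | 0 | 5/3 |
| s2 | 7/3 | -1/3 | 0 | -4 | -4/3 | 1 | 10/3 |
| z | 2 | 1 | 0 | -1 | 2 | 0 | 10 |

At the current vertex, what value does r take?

r is basic (row 1); its value is the RHS of that row, 5/3.

5/3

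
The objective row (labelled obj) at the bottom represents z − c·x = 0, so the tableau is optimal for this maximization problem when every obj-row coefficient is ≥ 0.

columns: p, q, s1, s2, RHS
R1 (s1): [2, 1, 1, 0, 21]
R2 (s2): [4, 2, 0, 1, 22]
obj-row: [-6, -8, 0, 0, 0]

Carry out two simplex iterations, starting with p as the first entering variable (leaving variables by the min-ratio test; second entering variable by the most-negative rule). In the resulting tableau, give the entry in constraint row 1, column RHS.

Ratio test on column p — row 1: 21/2 = 21/2; row 2: 22/4 = 11/2. Minimum is 11/2 at row 2 (s2 leaves); pivot element 4.
Divide row 2 by 4; eliminate column p from the other rows.
Second iteration: most negative obj-row entry is -5 in column q, so q enters.
Ratio test on column q — row 1: entry 0 ≤ 0; row 2: (11/2)/(1/2) = 11. Minimum is 11 at row 2 (p leaves); pivot element 1/2.
Divide row 2 by 1/2; eliminate column q from the other rows.
After both pivots, the entry at constraint row 1, column RHS is 10.

10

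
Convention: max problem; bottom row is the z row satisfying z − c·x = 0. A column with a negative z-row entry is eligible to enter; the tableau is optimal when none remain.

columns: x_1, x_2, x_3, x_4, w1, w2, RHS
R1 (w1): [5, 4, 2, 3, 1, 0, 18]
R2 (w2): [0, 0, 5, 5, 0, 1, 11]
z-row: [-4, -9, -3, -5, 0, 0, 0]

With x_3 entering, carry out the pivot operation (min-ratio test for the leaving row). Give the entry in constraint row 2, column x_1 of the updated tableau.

Ratio test on column x_3 — row 1: 18/2 = 9; row 2: 11/5 = 11/5. Minimum is 11/5 at row 2 (w2 leaves); pivot element 5.
Divide row 2 by 5; eliminate column x_3 from the other rows.
In the new row 2, the x_1 entry is the old entry divided by the pivot: 0/5 = 0.

0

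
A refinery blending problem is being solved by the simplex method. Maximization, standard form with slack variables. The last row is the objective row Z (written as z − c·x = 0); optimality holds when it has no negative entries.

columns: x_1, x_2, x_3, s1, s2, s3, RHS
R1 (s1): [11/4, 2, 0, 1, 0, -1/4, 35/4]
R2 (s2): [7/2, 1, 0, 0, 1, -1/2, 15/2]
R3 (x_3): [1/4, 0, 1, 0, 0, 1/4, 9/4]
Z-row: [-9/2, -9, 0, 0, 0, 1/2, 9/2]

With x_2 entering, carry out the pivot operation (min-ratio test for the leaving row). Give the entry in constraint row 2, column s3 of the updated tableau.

Ratio test on column x_2 — row 1: (35/4)/2 = 35/8; row 2: (15/2)/1 = 15/2; row 3: entry 0 ≤ 0. Minimum is 35/8 at row 1 (s1 leaves); pivot element 2.
Divide row 1 by 2; eliminate column x_2 from the other rows.
Row 2 update in column s3: -1/2 − 1·(-1/8) = -3/8.

-3/8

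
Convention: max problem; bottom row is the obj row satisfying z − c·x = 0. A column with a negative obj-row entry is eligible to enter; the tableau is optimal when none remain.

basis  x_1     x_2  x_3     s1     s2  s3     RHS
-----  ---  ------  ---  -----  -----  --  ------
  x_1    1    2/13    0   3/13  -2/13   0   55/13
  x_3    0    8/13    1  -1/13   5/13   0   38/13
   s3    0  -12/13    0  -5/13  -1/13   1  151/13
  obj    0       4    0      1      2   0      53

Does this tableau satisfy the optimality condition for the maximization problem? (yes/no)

yes

Every obj-row coefficient is ≥ 0, so the tableau is optimal.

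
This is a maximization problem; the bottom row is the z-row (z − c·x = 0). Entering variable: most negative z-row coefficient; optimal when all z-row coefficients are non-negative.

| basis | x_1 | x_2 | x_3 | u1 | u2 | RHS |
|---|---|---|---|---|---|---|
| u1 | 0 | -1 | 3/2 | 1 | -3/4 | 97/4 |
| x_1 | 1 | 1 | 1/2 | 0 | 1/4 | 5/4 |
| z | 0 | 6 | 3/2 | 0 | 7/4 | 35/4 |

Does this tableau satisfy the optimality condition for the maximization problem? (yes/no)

yes

Every z-row coefficient is ≥ 0, so the tableau is optimal.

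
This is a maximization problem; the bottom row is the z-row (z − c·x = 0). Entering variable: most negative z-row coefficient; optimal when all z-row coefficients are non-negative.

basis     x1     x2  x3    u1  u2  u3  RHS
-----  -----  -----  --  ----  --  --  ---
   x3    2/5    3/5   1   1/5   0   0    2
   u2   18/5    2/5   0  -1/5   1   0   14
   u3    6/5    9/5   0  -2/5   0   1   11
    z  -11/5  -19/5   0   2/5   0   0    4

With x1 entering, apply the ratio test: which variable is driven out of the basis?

Column x1 entries and ratios — x3: 2/(2/5) = 5; u2: 14/(18/5) = 35/9; u3: 11/(6/5) = 55/6.
Smallest ratio is 35/9 in the row of u2, so u2 leaves.

u2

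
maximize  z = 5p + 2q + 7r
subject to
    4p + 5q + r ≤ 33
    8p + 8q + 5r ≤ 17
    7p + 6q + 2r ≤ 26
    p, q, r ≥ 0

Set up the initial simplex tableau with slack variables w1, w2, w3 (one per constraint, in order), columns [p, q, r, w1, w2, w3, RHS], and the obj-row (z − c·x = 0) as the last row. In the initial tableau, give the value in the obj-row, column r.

-7

The obj-row carries the negated objective coefficients: the r entry is -7.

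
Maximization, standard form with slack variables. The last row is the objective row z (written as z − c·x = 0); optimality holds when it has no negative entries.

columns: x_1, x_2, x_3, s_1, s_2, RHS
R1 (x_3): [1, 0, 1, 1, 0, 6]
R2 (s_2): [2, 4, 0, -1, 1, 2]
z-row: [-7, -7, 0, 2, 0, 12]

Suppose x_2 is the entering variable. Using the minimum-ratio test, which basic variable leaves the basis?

Column x_2 entries and ratios — x_3: 0 ≤ 0, skip; s_2: 2/4 = 1/2.
Smallest ratio is 1/2 in the row of s_2, so s_2 leaves.

s_2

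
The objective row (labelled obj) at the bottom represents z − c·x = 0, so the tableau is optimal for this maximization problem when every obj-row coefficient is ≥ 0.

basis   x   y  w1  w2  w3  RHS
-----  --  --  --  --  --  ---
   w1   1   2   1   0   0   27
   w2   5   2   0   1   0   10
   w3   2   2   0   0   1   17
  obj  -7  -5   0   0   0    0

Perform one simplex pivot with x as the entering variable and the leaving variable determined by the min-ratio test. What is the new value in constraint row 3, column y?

6/5

Ratio test on column x — row 1: 27/1 = 27; row 2: 10/5 = 2; row 3: 17/2 = 17/2. Minimum is 2 at row 2 (w2 leaves); pivot element 5.
Divide row 2 by 5; eliminate column x from the other rows.
Row 3 update in column y: 2 − 2·(2/5) = 6/5.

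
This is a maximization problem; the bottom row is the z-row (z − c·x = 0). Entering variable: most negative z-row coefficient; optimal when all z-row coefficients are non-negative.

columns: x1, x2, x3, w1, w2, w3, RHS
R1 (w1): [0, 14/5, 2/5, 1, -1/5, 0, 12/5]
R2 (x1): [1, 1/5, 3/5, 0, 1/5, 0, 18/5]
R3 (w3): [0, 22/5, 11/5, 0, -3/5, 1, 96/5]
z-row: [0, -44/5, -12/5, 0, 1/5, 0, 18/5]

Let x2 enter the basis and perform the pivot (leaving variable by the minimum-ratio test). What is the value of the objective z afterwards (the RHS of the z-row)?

Ratio test on column x2 — row 1: (12/5)/(14/5) = 6/7; row 2: (18/5)/(1/5) = 18; row 3: (96/5)/(22/5) = 48/11. Minimum is 6/7 at row 1 (w1 leaves); pivot element 14/5.
Pivot on row 1; the z-row RHS becomes 18/5 − (-44/5)·(6/7) = 78/7.

78/7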